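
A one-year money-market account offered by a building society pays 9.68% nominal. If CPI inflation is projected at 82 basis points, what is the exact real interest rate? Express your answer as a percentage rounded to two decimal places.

By the Fisher identity, 1 + r = (1 + i)/(1 + π).
1 + r = 1.09680 / 1.00820 = 1.087879
r = 1.087879 − 1 = 8.7879%, i.e. 8.79%.

8.79%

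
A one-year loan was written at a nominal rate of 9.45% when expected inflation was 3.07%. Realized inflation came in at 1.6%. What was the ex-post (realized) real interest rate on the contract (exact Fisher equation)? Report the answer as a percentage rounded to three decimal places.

7.726%

Ex-post: (1 + 0.0945)/(1 + 0.0160) − 1 = 7.7264%
So the realized real rate is 7.726%.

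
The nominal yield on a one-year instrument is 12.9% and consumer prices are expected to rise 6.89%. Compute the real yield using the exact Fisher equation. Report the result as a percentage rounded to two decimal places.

5.62%

By the Fisher relation, 1 + r = (1 + i)/(1 + π).
1 + r = 1.12900 / 1.06890 = 1.056226
r = 1.056226 − 1 = 5.6226%, i.e. 5.62%.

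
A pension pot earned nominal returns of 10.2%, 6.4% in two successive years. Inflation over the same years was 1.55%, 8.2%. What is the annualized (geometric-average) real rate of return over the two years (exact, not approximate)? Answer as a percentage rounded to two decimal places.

3.30%

Nominal growth factor = 1.1020 × 1.0640 = 1.17252800
Price-level growth factor = 1.0155 × 1.0820 = 1.09877100
Real growth factor = 1.17252800 / 1.09877100 = 1.06712682
Annualized real rate = 1.06712682^(1/2) − 1 = 3.3018% → 3.30%.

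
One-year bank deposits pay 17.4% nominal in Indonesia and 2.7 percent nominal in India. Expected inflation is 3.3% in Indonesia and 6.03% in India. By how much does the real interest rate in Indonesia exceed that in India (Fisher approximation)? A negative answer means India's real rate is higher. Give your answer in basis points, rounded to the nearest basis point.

1743 basis points

Indonesia: 17.4% − 3.3% = 14.100%
India: 2.7% − 6.03% = -3.330%
Differential = 17.430% → 1743 basis points.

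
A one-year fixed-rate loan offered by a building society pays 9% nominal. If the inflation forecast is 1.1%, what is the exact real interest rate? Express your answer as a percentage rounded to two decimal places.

By the Fisher relation, 1 + r = (1 + i)/(1 + π).
1 + r = 1.09000 / 1.01100 = 1.078140
r = 1.078140 − 1 = 7.8140%, i.e. 7.81%.

7.81%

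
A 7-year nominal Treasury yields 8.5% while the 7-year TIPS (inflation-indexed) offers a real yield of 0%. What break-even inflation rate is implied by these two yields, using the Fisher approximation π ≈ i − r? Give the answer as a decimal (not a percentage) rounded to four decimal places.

π ≈ i − r = 8.5% − 0% → 0.0850.

0.0850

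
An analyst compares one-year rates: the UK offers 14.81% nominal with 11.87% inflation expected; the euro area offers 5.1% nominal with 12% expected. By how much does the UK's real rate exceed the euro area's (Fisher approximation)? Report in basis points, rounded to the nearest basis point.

984 basis points

The UK: 14.81% − 11.87% = 2.940%
The euro area: 5.1% − 12% = -6.900%
Differential = 9.840% → 984 basis points.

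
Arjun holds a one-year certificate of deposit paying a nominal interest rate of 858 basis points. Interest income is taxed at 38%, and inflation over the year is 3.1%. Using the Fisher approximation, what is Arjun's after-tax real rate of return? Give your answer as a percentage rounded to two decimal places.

After-tax nominal return = 8.58% × (1 − 0.38) = 5.3196%.
r ≈ 5.3196% − 3.1% → 2.22%.

2.22%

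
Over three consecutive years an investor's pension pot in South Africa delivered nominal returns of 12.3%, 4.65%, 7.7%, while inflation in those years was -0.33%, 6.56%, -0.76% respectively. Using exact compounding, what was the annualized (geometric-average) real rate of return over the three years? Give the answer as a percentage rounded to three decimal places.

Nominal growth factor = 1.1230 × 1.0465 × 1.0770 = 1.26571140
Price-level growth factor = 0.9967 × 1.0656 × 0.9924 = 1.05401169
Real growth factor = 1.26571140 / 1.05401169 = 1.20085139
Annualized real rate = 1.20085139^(1/3) − 1 = 6.2910% → 6.291%.

6.291%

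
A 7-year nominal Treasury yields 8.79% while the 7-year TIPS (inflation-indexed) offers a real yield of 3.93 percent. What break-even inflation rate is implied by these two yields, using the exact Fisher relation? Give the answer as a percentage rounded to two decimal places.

(1 + π) = (1 + i)/(1 + r) = 1.08790 / 1.03930 = 1.046762
Break-even inflation = 1.046762 − 1 → 4.68%.

4.68%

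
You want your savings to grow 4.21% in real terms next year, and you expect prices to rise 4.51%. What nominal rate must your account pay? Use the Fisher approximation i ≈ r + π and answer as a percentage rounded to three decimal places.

i ≈ r + π = 4.21% + 4.51% = 8.720%.

8.720%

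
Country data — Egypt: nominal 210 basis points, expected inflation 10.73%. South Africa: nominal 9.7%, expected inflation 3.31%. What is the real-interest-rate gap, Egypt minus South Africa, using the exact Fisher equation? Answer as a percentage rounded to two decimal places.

Egypt: (1 + 0.0210)/(1 + 0.1073) − 1 = -7.7937%
South Africa: (1 + 0.0970)/(1 + 0.0331) − 1 = 6.1853%
Differential = -7.7937% − 6.1853% = -13.9790% → -13.98%.

-13.98%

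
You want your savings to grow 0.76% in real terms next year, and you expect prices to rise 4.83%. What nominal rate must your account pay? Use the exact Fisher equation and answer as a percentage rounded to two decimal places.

(1 + i) = (1 + r)(1 + π) = 1.00760 × 1.04830 = 1.05626708
i = 1.05626708 − 1, so the required nominal rate is 5.63%.

5.63%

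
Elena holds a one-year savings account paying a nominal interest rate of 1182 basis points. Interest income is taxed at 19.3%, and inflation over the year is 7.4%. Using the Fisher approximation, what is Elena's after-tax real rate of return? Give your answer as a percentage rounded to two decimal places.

2.14%

After-tax nominal return = 11.82% × (1 − 0.193) = 9.53874%.
r ≈ 9.53874% − 7.4% → 2.14%.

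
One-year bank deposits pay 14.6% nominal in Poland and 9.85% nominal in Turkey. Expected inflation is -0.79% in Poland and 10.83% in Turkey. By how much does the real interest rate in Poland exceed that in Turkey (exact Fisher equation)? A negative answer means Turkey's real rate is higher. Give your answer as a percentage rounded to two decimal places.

Poland: (1 + 0.1460)/(1 − 0.0079) − 1 = 15.5125%
Turkey: (1 + 0.0985)/(1 + 0.1083) − 1 = -0.8842%
Differential = 15.5125% − (-0.8842%) = 16.3968% → 16.40%.

16.40%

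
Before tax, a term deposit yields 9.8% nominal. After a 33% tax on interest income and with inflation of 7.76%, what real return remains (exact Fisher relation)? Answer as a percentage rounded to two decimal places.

-1.11%

After-tax nominal return = 9.8% × (1 − 0.33) = 6.5660%.
1 + r = 1.06566 / 1.07760 = 0.988920
After-tax real rate = 0.988920 − 1 → -1.11%.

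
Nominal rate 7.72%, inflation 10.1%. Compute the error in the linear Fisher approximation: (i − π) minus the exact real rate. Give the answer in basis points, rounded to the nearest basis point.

Approximate: r ≈ 7.720% − 10.100% = -2.3800%
Exact: (1 + 0.0772)/(1 + 0.1010) − 1 = -2.1617%
Error = -2.3800% − (-2.1617%) = -0.2183% → -22 basis points.

-22 basis points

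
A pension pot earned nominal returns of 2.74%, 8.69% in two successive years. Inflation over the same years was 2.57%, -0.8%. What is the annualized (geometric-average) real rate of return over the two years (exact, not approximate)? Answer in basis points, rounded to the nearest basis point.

Compound the nominal returns: 1.0274 × 1.0869 = 1.11668106.
Compound inflation: 1.0257 × 0.9920 = 1.01749440.
Deflate: 1.11668106 / 1.01749440 = 1.09748128.
Annualized real rate = 1.09748128^(1/2) − 1 = 4.7607% → 476 basis points.

476 basis points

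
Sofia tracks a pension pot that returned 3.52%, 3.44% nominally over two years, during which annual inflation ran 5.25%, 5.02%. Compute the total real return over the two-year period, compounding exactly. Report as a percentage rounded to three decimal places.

Nominal growth factor = 1.0352 × 1.0344 = 1.0708109
Price-level growth factor = 1.0525 × 1.0502 = 1.1053355
Real growth factor = 1.0708109 / 1.1053355 = 0.9687655
Total real return = 0.9687655 − 1 → -3.123%.

-3.123%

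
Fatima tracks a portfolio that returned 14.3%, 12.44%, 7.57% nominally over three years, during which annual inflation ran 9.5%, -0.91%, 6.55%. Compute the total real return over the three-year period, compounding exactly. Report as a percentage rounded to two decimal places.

19.58%

Compound the nominal returns: 1.1430 × 1.1244 × 1.0757 = 1.382478.
Compound inflation: 1.0950 × 0.9909 × 1.0655 = 1.156105.
Deflate: 1.382478 / 1.156105 = 1.195806.
Total real return = 1.195806 − 1 → 19.58%.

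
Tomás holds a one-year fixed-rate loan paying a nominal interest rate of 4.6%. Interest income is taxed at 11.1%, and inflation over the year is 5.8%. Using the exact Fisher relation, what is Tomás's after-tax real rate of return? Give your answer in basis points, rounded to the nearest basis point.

After-tax nominal return = 4.6% × (1 − 0.111) = 4.0894%.
1 + r = 1.040894 / 1.05800 = 0.983832
After-tax real rate = 0.983832 − 1 → -162 basis points.

-162 basis points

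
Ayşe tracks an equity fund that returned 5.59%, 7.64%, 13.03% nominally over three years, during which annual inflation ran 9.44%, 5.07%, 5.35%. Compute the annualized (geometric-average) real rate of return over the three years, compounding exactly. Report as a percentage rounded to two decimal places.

1.98%

Compound the nominal returns: 1.0559 × 1.0764 × 1.1303 = 1.28466593.
Compound inflation: 1.0944 × 1.0507 × 1.0535 = 1.21140499.
Deflate: 1.28466593 / 1.21140499 = 1.06047601.
Annualized real rate = 1.06047601^(1/3) − 1 = 1.9765% → 1.98%.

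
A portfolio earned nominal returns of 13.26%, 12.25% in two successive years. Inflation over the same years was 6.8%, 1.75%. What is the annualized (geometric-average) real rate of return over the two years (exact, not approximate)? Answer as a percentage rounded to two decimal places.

8.16%

Nominal growth factor = 1.1326 × 1.1225 = 1.27134350
Price-level growth factor = 1.0680 × 1.0175 = 1.08669000
Real growth factor = 1.27134350 / 1.08669000 = 1.16992289
Annualized real rate = 1.16992289^(1/2) − 1 = 8.1630% → 8.16%.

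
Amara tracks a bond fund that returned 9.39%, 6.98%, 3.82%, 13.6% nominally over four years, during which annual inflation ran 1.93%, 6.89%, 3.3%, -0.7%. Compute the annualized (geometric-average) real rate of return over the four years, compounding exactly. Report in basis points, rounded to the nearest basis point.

Nominal growth factor = 1.0939 × 1.0698 × 1.0382 × 1.1360 = 1.38019221
Price-level growth factor = 1.0193 × 1.0689 × 1.0330 × 0.9930 = 1.11760586
Real growth factor = 1.38019221 / 1.11760586 = 1.23495434
Annualized real rate = 1.23495434^(1/4) − 1 = 5.4175% → 542 basis points.

542 basis points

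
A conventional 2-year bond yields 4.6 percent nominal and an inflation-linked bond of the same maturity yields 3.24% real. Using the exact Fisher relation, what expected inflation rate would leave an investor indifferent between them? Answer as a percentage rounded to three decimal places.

(1 + π) = (1 + i)/(1 + r) = 1.04600 / 1.03240 = 1.013173
Break-even inflation = 1.013173 − 1 → 1.317%.

1.317%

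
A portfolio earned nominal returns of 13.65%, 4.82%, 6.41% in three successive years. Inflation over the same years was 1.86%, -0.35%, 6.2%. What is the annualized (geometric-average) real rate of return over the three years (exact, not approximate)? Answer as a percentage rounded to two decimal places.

5.55%

Nominal growth factor = 1.1365 × 1.0482 × 1.0641 = 1.26764030
Price-level growth factor = 1.0186 × 0.9965 × 1.0620 = 1.07796706
Real growth factor = 1.26764030 / 1.07796706 = 1.17595458
Annualized real rate = 1.17595458^(1/3) − 1 = 5.5513% → 5.55%.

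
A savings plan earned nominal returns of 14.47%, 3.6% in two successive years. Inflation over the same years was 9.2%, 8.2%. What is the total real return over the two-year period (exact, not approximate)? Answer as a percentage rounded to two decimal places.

0.37%

Nominal growth factor = 1.1447 × 1.0360 = 1.185909
Price-level growth factor = 1.0920 × 1.0820 = 1.181544
Real growth factor = 1.185909 / 1.181544 = 1.003694
Total real return = 1.003694 − 1 → 0.37%.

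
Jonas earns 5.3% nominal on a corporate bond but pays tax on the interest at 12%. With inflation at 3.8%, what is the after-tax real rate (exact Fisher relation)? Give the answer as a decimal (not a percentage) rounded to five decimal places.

0.00832

After-tax nominal return = 5.3% × (1 − 0.12) = 4.6640%.
1 + r = 1.04664 / 1.03800 = 1.008324
After-tax real rate = 1.008324 − 1 → 0.00832.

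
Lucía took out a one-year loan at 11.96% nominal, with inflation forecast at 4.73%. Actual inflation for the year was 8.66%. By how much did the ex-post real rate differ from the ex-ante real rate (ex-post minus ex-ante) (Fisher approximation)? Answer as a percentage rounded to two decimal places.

-3.93%

Ex-ante: 11.96% − 4.73% = 7.230%
Ex-post: 11.96% − 8.66% = 3.300%
Difference (ex-post − ex-ante) = -3.9300% → -3.93%.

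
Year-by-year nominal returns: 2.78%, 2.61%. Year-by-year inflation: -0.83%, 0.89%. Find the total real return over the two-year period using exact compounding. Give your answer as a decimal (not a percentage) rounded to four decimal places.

0.0541

Compound the nominal returns: 1.0278 × 1.0261 = 1.054626.
Compound inflation: 0.9917 × 1.0089 = 1.000526.
Deflate: 1.054626 / 1.000526 = 1.054071.
Total real return = 1.054071 − 1 → 0.0541.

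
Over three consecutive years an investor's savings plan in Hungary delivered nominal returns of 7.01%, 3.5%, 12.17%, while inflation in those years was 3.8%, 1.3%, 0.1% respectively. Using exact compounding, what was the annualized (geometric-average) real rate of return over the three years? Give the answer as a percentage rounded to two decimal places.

5.68%

Nominal growth factor = 1.0701 × 1.0350 × 1.1217 = 1.24234276
Price-level growth factor = 1.0380 × 1.0130 × 1.0010 = 1.05254549
Real growth factor = 1.24234276 / 1.05254549 = 1.18032215
Annualized real rate = 1.18032215^(1/3) − 1 = 5.6818% → 5.68%.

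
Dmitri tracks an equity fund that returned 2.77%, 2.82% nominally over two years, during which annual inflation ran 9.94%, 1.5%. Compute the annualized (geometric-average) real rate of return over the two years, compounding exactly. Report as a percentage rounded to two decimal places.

Nominal growth factor = 1.0277 × 1.0282 = 1.05668114
Price-level growth factor = 1.0994 × 1.0150 = 1.11589100
Real growth factor = 1.05668114 / 1.11589100 = 0.94693939
Annualized real rate = 0.94693939^(1/2) − 1 = -2.6892% → -2.69%.

-2.69%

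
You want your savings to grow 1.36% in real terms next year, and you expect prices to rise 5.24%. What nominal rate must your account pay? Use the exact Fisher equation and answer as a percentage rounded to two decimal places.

6.67%

(1 + i) = (1 + r)(1 + π) = 1.01360 × 1.05240 = 1.06671264
i = 1.06671264 − 1, so the required nominal rate is 6.67%.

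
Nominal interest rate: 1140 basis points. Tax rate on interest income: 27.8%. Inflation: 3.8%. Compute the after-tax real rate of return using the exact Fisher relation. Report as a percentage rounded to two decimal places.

After-tax nominal return = 11.4% × (1 − 0.278) = 8.2308%.
1 + r = 1.082308 / 1.03800 = 1.042686
After-tax real rate = 1.042686 − 1 → 4.27%.

4.27%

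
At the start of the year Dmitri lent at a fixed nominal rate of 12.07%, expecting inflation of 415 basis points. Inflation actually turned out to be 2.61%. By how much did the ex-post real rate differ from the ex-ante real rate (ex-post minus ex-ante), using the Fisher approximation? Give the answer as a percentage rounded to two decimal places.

Ex-ante: 12.07% − 4.15% = 7.920%
Ex-post: 12.07% − 2.61% = 9.460%
Difference (ex-post − ex-ante) = 1.5400% → 1.54%.

1.54%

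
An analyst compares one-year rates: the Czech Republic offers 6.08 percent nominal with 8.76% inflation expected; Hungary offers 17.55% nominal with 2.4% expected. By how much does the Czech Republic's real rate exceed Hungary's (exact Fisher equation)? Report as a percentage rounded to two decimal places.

The Czech Republic: (1 + 0.0608)/(1 + 0.0876) − 1 = -2.4641%
Hungary: (1 + 0.1755)/(1 + 0.0240) − 1 = 14.7949%
Differential = -2.4641% − 14.7949% = -17.2591% → -17.26%.

-17.26%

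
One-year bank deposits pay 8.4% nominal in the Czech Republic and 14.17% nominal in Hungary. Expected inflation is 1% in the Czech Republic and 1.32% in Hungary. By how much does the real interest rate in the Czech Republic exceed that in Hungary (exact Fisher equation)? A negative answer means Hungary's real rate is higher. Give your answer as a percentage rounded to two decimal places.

-5.36%

The Czech Republic: (1 + 0.0840)/(1 + 0.0100) − 1 = 7.3267%
Hungary: (1 + 0.1417)/(1 + 0.0132) − 1 = 12.6826%
Differential = 7.3267% − 12.6826% = -5.3559% → -5.36%.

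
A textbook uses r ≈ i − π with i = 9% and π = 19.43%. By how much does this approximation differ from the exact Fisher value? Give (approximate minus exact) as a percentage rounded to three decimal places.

Approximate: r ≈ 9.000% − 19.430% = -10.4300%
Exact: (1 + 0.0900)/(1 + 0.1943) − 1 = -8.7331%
Error = -10.4300% − (-8.7331%) = -1.6969% → -1.697%.

-1.697%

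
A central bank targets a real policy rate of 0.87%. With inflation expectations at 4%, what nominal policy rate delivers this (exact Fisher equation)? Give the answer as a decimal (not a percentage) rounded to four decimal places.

(1 + i) = (1 + r)(1 + π) = 1.00870 × 1.04000 = 1.049048
i = 1.049048 − 1, so the required nominal rate is 0.0490.

0.0490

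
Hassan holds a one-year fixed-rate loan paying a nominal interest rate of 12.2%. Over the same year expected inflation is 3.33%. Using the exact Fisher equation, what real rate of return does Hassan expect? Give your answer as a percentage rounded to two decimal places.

8.58%

By the Fisher equation, 1 + r = (1 + i)/(1 + π).
1 + r = 1.12200 / 1.03330 = 1.085841
r = 1.085841 − 1 = 8.5841%, i.e. 8.58%.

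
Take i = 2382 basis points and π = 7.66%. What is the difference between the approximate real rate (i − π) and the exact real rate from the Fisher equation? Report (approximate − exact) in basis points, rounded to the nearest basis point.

Approximate: r ≈ 23.820% − 7.660% = 16.1600%
Exact: (1 + 0.2382)/(1 + 0.0766) − 1 = 15.0102%
Error = 16.1600% − 15.0102% = 1.1498% → 115 basis points.

115 basis points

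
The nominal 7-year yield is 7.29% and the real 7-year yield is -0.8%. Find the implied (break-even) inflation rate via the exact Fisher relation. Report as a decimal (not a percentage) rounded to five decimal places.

0.08155

(1 + π) = (1 + i)/(1 + r) = 1.07290 / 0.99200 = 1.081552
Break-even inflation = 1.081552 − 1 → 0.08155.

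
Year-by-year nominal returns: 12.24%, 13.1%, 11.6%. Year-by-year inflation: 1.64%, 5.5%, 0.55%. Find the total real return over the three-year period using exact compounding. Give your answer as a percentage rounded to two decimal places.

31.39%

Compound the nominal returns: 1.1224 × 1.1310 × 1.1160 = 1.416689.
Compound inflation: 1.0164 × 1.0550 × 1.0055 = 1.078200.
Deflate: 1.416689 / 1.078200 = 1.313939.
Total real return = 1.313939 − 1 → 31.39%.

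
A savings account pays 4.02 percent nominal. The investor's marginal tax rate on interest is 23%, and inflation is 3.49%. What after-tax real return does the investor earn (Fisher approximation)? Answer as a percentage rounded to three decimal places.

-0.395%

After-tax nominal return = 4.02% × (1 − 0.23) = 3.0954%.
r ≈ 3.0954% − 3.49% → -0.395%.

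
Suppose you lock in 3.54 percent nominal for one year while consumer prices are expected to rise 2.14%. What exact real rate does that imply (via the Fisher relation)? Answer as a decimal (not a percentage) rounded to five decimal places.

By the Fisher relation, 1 + r = (1 + i)/(1 + π).
1 + r = 1.03540 / 1.02140 = 1.013707
r = 1.013707 − 1 = 1.3707%, i.e. 0.01371.

0.01371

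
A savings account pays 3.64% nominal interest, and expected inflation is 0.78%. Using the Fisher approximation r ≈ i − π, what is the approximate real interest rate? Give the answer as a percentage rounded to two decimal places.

2.86%

r ≈ i − π = 3.64% − 0.78% = 2.86%.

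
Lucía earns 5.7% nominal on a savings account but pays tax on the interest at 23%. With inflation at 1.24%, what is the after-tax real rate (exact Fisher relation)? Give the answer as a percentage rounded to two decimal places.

3.11%

After-tax nominal return = 5.7% × (1 − 0.23) = 4.3890%.
1 + r = 1.04389 / 1.01240 = 1.031104
After-tax real rate = 1.031104 − 1 → 3.11%.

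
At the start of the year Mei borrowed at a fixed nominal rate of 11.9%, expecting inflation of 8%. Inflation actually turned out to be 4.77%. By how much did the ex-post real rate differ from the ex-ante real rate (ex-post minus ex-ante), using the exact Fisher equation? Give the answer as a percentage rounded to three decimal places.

3.194%

Ex-ante: (1 + 0.1190)/(1 + 0.0800) − 1 = 3.6111%
Ex-post: (1 + 0.1190)/(1 + 0.0477) − 1 = 6.8054%
Difference (ex-post − ex-ante) = 3.1943% → 3.194%.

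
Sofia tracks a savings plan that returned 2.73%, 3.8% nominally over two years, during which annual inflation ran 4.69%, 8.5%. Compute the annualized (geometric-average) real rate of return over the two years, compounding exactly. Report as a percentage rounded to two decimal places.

Compound the nominal returns: 1.0273 × 1.0380 = 1.06633740.
Compound inflation: 1.0469 × 1.0850 = 1.13588650.
Deflate: 1.06633740 / 1.13588650 = 0.93877108.
Annualized real rate = 0.93877108^(1/2) − 1 = -3.1098% → -3.11%.

-3.11%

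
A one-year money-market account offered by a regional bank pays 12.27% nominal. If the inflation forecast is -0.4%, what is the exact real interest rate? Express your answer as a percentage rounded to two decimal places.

12.72%

By the Fisher equation, 1 + r = (1 + i)/(1 + π).
1 + r = 1.12270 / 0.99600 = 1.127209
r = 1.127209 − 1 = 12.7209%, i.e. 12.72%.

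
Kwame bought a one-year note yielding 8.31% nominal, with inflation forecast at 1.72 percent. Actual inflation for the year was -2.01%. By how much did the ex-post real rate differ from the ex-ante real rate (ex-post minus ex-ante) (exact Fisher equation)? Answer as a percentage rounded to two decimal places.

4.05%

Ex-ante: (1 + 0.0831)/(1 + 0.0172) − 1 = 6.4786%
Ex-post: (1 + 0.0831)/(1 − 0.0201) − 1 = 10.5317%
Difference (ex-post − ex-ante) = 4.0531% → 4.05%.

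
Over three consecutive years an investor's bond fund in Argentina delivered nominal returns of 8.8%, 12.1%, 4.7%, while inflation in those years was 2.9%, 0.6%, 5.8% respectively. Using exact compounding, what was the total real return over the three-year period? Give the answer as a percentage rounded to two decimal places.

16.60%

Compound the nominal returns: 1.0880 × 1.1210 × 1.0470 = 1.276971.
Compound inflation: 1.0290 × 1.0060 × 1.0580 = 1.095214.
Deflate: 1.276971 / 1.095214 = 1.165956.
Total real return = 1.165956 − 1 → 16.60%.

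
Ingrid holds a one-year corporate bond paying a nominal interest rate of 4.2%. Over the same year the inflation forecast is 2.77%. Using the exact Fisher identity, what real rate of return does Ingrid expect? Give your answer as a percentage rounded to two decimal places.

1 + r = 1.04200 / 1.02770 = 1.013915
r = 1.013915 − 1 = 1.3915%, i.e. 1.39%.

1.39%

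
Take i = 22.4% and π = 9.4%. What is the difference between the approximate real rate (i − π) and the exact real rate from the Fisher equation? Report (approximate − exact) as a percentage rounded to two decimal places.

Approximate: r ≈ 22.400% − 9.400% = 13.0000%
Exact: (1 + 0.2240)/(1 + 0.0940) − 1 = 11.8830%
Error = 13.0000% − 11.8830% = 1.1170% → 1.12%.

1.12%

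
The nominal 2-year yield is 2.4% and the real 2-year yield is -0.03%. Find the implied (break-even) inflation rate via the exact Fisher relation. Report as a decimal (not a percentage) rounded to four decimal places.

0.0243

(1 + π) = (1 + i)/(1 + r) = 1.02400 / 0.99970 = 1.024307
Break-even inflation = 1.024307 − 1 → 0.0243.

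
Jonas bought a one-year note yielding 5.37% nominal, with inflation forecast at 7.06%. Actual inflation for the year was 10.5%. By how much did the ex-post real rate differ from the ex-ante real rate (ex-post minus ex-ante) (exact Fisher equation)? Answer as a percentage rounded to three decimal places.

Ex-ante: (1 + 0.0537)/(1 + 0.0706) − 1 = -1.5786%
Ex-post: (1 + 0.0537)/(1 + 0.1050) − 1 = -4.6425%
Difference (ex-post − ex-ante) = -3.0640% → -3.064%.

-3.064%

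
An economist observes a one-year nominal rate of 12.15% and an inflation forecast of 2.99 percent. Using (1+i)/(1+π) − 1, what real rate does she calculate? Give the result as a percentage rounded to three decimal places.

8.894%

1 + r = 1.12150 / 1.02990 = 1.088941
r = 1.088941 − 1 = 8.8941%, i.e. 8.894%.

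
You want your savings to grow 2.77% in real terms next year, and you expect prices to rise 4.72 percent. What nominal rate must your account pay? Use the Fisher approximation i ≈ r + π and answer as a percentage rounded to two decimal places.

i ≈ r + π = 2.77% + 4.72% = 7.49%.

7.49%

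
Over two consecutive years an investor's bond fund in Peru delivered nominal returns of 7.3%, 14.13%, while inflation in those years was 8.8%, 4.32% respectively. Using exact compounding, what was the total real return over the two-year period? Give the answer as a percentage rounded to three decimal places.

Compound the nominal returns: 1.0730 × 1.1413 = 1.224615.
Compound inflation: 1.0880 × 1.0432 = 1.135002.
Deflate: 1.224615 / 1.135002 = 1.078954.
Total real return = 1.078954 − 1 → 7.895%.

7.895%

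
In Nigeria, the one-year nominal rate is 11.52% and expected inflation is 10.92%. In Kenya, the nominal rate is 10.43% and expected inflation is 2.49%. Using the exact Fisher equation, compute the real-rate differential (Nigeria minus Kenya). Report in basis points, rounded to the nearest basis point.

-721 basis points

Nigeria: (1 + 0.1152)/(1 + 0.1092) − 1 = 0.5409%
Kenya: (1 + 0.1043)/(1 + 0.0249) − 1 = 7.7471%
Differential = 0.5409% − 7.7471% = -7.2062% → -721 basis points.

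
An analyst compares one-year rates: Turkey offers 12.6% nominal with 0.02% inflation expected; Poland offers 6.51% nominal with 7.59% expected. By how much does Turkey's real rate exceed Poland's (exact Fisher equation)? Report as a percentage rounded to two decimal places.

Turkey: (1 + 0.1260)/(1 + 0.0002) − 1 = 12.5775%
Poland: (1 + 0.0651)/(1 + 0.0759) − 1 = -1.0038%
Differential = 12.5775% − (-1.0038%) = 13.5813% → 13.58%.

13.58%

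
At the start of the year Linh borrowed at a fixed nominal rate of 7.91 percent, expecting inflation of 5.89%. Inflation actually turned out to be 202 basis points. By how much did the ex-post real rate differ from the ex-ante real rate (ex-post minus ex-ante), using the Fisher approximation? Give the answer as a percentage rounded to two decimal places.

3.87%

Ex-ante: 7.91% − 5.89% = 2.020%
Ex-post: 7.91% − 2.02% = 5.890%
Difference (ex-post − ex-ante) = 3.8700% → 3.87%.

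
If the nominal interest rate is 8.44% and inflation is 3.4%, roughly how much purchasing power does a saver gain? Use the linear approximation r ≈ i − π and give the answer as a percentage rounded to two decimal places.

r ≈ i − π = 8.44% − 3.4% = 5.04%.

5.04%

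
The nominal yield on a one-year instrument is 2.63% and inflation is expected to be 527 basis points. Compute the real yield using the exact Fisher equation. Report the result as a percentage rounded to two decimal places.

-2.51%

By the Fisher equation, 1 + r = (1 + i)/(1 + π).
1 + r = 1.02630 / 1.05270 = 0.974922
r = 0.974922 − 1 = -2.5078%, i.e. -2.51%.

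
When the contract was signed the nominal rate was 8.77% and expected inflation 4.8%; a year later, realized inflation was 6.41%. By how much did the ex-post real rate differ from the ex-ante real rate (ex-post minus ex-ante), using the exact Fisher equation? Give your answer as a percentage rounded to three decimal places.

-1.570%

Ex-ante: (1 + 0.0877)/(1 + 0.0480) − 1 = 3.7882%
Ex-post: (1 + 0.0877)/(1 + 0.0641) − 1 = 2.2178%
Difference (ex-post − ex-ante) = -1.5703% → -1.570%.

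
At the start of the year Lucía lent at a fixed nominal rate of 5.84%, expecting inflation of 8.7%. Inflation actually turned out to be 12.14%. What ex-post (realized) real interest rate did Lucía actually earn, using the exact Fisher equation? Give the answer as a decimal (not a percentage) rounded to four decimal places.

-0.0562

Ex-post: (1 + 0.0584)/(1 + 0.1214) − 1 = -5.6180%
So the realized real rate is -0.0562.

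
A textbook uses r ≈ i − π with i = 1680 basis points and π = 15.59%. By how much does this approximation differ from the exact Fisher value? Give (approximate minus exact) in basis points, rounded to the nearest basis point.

16 basis points

Approximate: r ≈ 16.800% − 15.590% = 1.2100%
Exact: (1 + 0.1680)/(1 + 0.1559) − 1 = 1.0468%
Error = 1.2100% − 1.0468% = 0.1632% → 16 basis points.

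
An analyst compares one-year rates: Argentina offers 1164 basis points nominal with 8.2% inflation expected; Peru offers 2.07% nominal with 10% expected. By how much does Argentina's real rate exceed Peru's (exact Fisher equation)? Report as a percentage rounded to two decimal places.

Argentina: (1 + 0.1164)/(1 + 0.0820) − 1 = 3.1793%
Peru: (1 + 0.0207)/(1 + 0.1000) − 1 = -7.2091%
Differential = 3.1793% − (-7.2091%) = 10.3884% → 10.39%.

10.39%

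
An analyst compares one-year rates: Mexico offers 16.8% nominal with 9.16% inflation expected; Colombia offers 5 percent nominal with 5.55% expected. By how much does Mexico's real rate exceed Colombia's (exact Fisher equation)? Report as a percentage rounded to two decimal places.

7.52%

Mexico: (1 + 0.1680)/(1 + 0.0916) − 1 = 6.9989%
Colombia: (1 + 0.0500)/(1 + 0.0555) − 1 = -0.5211%
Differential = 6.9989% − (-0.5211%) = 7.5200% → 7.52%.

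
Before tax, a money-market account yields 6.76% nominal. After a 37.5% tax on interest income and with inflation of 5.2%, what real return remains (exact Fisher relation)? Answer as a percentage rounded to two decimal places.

-0.93%

After-tax nominal return = 6.76% × (1 − 0.375) = 4.2250%.
1 + r = 1.04225 / 1.05200 = 0.990732
After-tax real rate = 0.990732 − 1 → -0.93%.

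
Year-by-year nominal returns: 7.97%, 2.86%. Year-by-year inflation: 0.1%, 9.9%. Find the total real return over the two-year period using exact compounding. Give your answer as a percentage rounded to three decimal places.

0.953%

Nominal growth factor = 1.0797 × 1.0286 = 1.110579
Price-level growth factor = 1.0010 × 1.0990 = 1.100099
Real growth factor = 1.110579 / 1.100099 = 1.009527
Total real return = 1.009527 − 1 → 0.953%.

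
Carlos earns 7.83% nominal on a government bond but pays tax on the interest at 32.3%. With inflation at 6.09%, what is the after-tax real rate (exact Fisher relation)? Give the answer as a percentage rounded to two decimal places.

-0.74%

After-tax nominal return = 7.83% × (1 − 0.323) = 5.30091%.
1 + r = 1.0530091 / 1.06090 = 0.992562
After-tax real rate = 0.992562 − 1 → -0.74%.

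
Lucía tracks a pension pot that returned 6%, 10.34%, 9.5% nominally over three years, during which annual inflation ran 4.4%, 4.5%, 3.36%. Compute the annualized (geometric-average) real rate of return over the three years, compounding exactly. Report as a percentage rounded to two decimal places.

4.33%

Nominal growth factor = 1.0600 × 1.1034 × 1.0950 = 1.28071638
Price-level growth factor = 1.0440 × 1.0450 × 1.0336 = 1.12763693
Real growth factor = 1.28071638 / 1.12763693 = 1.13575243
Annualized real rate = 1.13575243^(1/3) − 1 = 4.3345% → 4.33%.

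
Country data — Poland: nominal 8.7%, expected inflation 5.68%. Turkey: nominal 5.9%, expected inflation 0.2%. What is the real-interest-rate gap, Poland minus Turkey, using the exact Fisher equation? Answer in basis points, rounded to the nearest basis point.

Poland: (1 + 0.0870)/(1 + 0.0568) − 1 = 2.8577%
Turkey: (1 + 0.0590)/(1 + 0.0020) − 1 = 5.6886%
Differential = 2.8577% − 5.6886% = -2.8309% → -283 basis points.

-283 basis points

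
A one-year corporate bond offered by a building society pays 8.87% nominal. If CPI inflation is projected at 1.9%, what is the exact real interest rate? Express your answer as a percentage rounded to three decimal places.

1 + r = 1.08870 / 1.01900 = 1.068400
r = 1.068400 − 1 = 6.8400%, i.e. 6.840%.

6.840%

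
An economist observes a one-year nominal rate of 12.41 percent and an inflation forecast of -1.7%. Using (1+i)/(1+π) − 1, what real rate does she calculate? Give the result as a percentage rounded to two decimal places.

14.35%

By the Fisher relation, 1 + r = (1 + i)/(1 + π).
1 + r = 1.12410 / 0.98300 = 1.143540
r = 1.143540 − 1 = 14.3540%, i.e. 14.35%.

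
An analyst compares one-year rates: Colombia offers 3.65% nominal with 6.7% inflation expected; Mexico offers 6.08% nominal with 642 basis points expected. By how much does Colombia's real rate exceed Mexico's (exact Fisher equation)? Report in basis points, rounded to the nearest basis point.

-254 basis points

Colombia: (1 + 0.0365)/(1 + 0.0670) − 1 = -2.8585%
Mexico: (1 + 0.0608)/(1 + 0.0642) − 1 = -0.3195%
Differential = -2.8585% − (-0.3195%) = -2.5390% → -254 basis points.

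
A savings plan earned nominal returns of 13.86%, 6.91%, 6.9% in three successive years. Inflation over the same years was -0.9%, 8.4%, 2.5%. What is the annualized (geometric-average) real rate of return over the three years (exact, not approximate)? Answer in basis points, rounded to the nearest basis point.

Compound the nominal returns: 1.1386 × 1.0691 × 1.0690 = 1.30126939.
Compound inflation: 0.9910 × 1.0840 × 1.0250 = 1.10110010.
Deflate: 1.30126939 / 1.10110010 = 1.18179028.
Annualized real rate = 1.18179028^(1/3) − 1 = 5.7256% → 573 basis points.

573 basis points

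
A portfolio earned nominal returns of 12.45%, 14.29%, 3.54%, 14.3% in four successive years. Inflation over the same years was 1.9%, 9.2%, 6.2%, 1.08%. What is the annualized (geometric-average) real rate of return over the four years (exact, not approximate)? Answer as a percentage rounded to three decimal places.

6.227%

Compound the nominal returns: 1.1245 × 1.1429 × 1.0354 × 1.1430 = 1.52097503.
Compound inflation: 1.0190 × 1.0920 × 1.0620 × 1.0108 = 1.19450115.
Deflate: 1.52097503 / 1.19450115 = 1.27331399.
Annualized real rate = 1.27331399^(1/4) − 1 = 6.2267% → 6.227%.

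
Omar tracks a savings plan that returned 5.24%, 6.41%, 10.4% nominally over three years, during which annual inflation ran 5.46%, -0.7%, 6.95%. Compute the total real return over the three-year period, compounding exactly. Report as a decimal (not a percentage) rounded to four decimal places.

0.1039

Compound the nominal returns: 1.0524 × 1.0641 × 1.1040 = 1.236324.
Compound inflation: 1.0546 × 0.9930 × 1.0695 = 1.119999.
Deflate: 1.236324 / 1.119999 = 1.103861.
Total real return = 1.103861 − 1 → 0.1039.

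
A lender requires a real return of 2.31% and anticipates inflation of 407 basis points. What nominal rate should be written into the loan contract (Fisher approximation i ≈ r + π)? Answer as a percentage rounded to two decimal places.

6.38%

i ≈ r + π = 2.31% + 4.07% = 6.38%.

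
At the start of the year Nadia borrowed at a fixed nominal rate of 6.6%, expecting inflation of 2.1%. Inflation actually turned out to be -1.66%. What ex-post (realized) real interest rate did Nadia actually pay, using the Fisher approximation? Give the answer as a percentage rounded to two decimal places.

8.26%

Ex-post: 6.6% − (-1.66%) = 8.260%
So the realized real rate is 8.26%.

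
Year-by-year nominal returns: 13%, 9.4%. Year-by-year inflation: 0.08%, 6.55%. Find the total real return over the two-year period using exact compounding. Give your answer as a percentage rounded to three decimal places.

15.930%

Nominal growth factor = 1.1300 × 1.0940 = 1.236220
Price-level growth factor = 1.0008 × 1.0655 = 1.066352
Real growth factor = 1.236220 / 1.066352 = 1.159298
Total real return = 1.159298 − 1 → 15.930%.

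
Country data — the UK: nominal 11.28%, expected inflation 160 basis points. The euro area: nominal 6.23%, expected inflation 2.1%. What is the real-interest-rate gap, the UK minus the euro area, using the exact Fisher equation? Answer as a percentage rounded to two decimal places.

The UK: (1 + 0.1128)/(1 + 0.0160) − 1 = 9.5276%
The euro area: (1 + 0.0623)/(1 + 0.0210) − 1 = 4.0451%
Differential = 9.5276% − 4.0451% = 5.4825% → 5.48%.

5.48%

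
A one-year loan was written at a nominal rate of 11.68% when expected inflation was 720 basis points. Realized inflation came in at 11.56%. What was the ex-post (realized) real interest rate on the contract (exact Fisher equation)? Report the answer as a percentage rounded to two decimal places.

Ex-post: (1 + 0.1168)/(1 + 0.1156) − 1 = 0.1076%
So the realized real rate is 0.11%.

0.11%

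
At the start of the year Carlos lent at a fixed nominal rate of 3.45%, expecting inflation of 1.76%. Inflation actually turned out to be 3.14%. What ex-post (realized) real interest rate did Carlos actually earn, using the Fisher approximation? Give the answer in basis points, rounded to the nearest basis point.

31 basis points

Ex-post: 3.45% − 3.14% = 0.310%
So the realized real rate is 31 basis points.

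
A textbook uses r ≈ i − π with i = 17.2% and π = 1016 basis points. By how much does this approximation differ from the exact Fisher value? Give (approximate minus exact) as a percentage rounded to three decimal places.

Approximate: r ≈ 17.200% − 10.160% = 7.0400%
Exact: (1 + 0.1720)/(1 + 0.1016) − 1 = 6.3907%
Error = 7.0400% − 6.3907% = 0.6493% → 0.649%.

0.649%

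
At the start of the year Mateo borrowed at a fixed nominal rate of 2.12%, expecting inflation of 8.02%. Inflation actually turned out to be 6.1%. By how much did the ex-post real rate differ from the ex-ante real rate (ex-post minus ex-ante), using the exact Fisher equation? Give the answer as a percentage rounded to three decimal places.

1.711%

Ex-ante: (1 + 0.0212)/(1 + 0.0802) − 1 = -5.4620%
Ex-post: (1 + 0.0212)/(1 + 0.0610) − 1 = -3.7512%
Difference (ex-post − ex-ante) = 1.7108% → 1.711%.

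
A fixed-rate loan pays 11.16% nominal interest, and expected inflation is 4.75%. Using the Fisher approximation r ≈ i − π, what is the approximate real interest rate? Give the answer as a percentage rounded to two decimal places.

r ≈ i − π = 11.16% − 4.75% = 6.41%.

6.41%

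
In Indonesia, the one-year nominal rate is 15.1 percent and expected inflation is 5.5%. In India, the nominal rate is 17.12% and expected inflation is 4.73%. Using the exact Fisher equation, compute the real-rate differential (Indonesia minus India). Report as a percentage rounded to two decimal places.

-2.73%

Indonesia: (1 + 0.1510)/(1 + 0.0550) − 1 = 9.0995%
India: (1 + 0.1712)/(1 + 0.0473) − 1 = 11.8304%
Differential = 9.0995% − 11.8304% = -2.7309% → -2.73%.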